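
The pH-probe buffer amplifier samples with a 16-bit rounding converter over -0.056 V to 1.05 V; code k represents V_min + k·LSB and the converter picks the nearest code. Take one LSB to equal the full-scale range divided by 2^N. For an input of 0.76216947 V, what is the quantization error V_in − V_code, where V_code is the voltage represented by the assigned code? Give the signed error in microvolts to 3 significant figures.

−6.59 µV

Full-scale range = 1.05 V − (-0.056 V) = 1.106 V. LSB = 1.106 V / 2^16 ≈ 16.88 µV.
Position in LSBs: (0.76216947 − (-0.056)) × 65536/1.106 = 48480.6098; rounding gives k = 48481.
V_code = -0.056 + (48481/65536) × 1.106 = 0.76217605591 V.
V_in − V_code = 0.76216947 − (0.76217605591) = −6.59 µV.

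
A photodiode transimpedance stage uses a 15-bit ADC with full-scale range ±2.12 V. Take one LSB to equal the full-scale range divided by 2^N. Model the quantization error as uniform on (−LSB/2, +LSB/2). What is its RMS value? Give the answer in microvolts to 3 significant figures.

Full-scale range = 2.12 V − (-2.12 V) = 4.24 V.
Step size = 4.24/32768 V = 129.39 µV.
σ_q = LSB/√12 = 129.39 µV/3.4641 = 37.4 µV.

37.4 µV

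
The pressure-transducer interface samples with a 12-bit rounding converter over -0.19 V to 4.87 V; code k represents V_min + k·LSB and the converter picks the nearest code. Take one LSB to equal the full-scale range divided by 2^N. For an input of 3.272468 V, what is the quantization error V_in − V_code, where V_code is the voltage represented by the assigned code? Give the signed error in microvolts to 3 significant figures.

Span: 4.87 V − (-0.19 V) = 5.06 V. LSB = 5.06 V / 2^12 ≈ 1.235 mV.
Position in LSBs: (3.272468 − (-0.19)) × 4096/5.06 = 2802.8199; rounding gives k = 2803.
V_code = V_min + k × range/2^12 = -0.19 + 2803 × 5.06/4096 = 3.272690430 V.
Error = V_in − V_code = 3.272468 − (3.272690430) = −222 µV.

−222 µV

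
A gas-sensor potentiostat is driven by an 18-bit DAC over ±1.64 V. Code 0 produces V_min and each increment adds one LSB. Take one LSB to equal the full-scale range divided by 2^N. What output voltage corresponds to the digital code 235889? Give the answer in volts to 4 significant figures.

The full-scale span is 1.64 − (-1.64) = 3.28 V. LSB = 3.28 V / 2^18.
Output = V_min + (235889/262144) × range = -1.64 + 0.899845 × 3.28 V
      = -1.64 V + 2.95149 V = 1.31149 V.

1.311 V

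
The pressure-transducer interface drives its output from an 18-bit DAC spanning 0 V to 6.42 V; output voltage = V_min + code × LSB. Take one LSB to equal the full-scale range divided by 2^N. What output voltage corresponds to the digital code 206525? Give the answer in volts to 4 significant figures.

Span = 6.42 V. LSB = 6.42 V / 2^18.
V_out = 0 + 206525 × (6.42/262144) V
      = 0 + 5.05787 = 5.05787 V.

5.058 V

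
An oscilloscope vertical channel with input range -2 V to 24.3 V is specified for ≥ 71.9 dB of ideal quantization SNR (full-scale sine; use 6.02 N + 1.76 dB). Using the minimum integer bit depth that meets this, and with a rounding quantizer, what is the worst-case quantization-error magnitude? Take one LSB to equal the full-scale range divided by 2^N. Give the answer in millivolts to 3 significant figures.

The full-scale span is 24.3 − (-2) = 26.3 V.
Required N = ⌈(71.9 − 1.76)/6.02⌉ = ⌈11.651⌉ = 12.
LSB = 26.3 V / 2^12 = 6.4209 mV.
|e|_max = LSB/2 = 3.21 mV.

3.21 mV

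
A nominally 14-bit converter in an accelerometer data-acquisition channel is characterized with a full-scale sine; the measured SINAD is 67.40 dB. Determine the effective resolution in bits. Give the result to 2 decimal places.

10.90 bits

(67.40 − 1.76) / 6.02 = 65.64/6.02 = 10.9037 effective bits.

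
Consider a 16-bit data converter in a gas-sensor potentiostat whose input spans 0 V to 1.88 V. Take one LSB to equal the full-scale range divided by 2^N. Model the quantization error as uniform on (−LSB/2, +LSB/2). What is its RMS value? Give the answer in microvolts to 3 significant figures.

8.28 µV

Full-scale range = 1.88 V.
LSB = 1.88 V / 2^16 = 28.687 µV.
V_rms = LSB/√12 = 28.687 µV / √12 = 8.28 µV.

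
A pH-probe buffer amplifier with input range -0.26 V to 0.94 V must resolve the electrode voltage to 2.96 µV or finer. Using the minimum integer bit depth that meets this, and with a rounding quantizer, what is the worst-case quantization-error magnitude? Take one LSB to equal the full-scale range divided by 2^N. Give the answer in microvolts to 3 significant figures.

1.14 µV

Full-scale range = 0.94 V − (-0.26 V) = 1.2 V.
Levels needed ≥ 1.2/2.96 µV = 405400. 2^19 = 524288 suffices, so N_min = 19.
LSB = 1.2 V ÷ 2^19 = 1.2/524288 V = 2.2888 µV.
Half an LSB is 1.14 µV.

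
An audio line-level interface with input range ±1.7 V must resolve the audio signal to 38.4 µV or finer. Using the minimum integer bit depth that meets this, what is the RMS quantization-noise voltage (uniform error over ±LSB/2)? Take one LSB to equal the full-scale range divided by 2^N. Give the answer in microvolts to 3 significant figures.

7.49 µV

Span: 1.7 V − (-1.7 V) = 3.4 V.
Levels needed ≥ 3.4/38.4 µV = 88540. 2^17 = 131072 suffices, so N_min = 17.
LSB = 3.4 V ÷ 2^17 = 3.4/131072 V = 25.940 µV.
RMS noise = LSB/√12 = 7.49 µV.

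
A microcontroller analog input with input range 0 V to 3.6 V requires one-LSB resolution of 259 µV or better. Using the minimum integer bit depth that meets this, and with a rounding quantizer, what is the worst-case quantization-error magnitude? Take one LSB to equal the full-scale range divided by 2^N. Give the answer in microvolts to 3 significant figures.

110 µV

Full-scale range = 3.6 V.
Need 2^N ≥ 3.6 V / 259 µV = 13900 → N_min = 14.
One LSB is 3.6 V / 16384 = 219.73 µV.
Half an LSB is 110 µV.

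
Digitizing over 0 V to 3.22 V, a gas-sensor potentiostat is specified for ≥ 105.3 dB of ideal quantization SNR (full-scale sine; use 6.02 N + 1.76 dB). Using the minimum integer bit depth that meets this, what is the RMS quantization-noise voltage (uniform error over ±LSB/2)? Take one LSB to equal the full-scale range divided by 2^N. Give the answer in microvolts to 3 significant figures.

3.55 µV

Span = 3.22 V.
N ≥ (105.3 − 1.76)/6.02 = 17.199 → N_min = 18.
Step size = 3.22/262144 V = 12.283 µV.
σ_q = LSB/√12 = 12.283 µV/3.4641 = 3.55 µV.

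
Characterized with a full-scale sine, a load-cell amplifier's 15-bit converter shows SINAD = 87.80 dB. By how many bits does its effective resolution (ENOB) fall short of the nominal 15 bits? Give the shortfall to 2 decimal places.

ENOB = (SINAD − 1.76)/6.02 = (87.80 − 1.76)/6.02 = 14.2924 bits.
Shortfall = 15 − 14.2924 = 0.7076 bits.

0.71 bits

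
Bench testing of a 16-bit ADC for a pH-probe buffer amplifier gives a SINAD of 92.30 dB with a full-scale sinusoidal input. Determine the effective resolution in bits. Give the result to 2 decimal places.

Inverting SNR = 6.02 N + 1.76: N_eff = (92.30 − 1.76)/6.02 = 15.0399.

15.04 bits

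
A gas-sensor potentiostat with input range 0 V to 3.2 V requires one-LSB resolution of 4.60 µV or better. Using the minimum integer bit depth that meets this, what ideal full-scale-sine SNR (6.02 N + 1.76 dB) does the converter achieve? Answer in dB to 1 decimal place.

122.2 dB

Full-scale range = 3.2 V.
Need 2^N ≥ 3.2 V / 4.60 µV = 695700 → N_min = 20.
6.02(20) + 1.76 = 122.16 dB.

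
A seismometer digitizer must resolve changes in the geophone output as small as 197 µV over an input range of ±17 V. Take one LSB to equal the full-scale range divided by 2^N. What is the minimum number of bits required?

18 bits

Span: 17 V − (-17 V) = 34 V.
Required number of levels: 34/197 µV = 172590; smallest N with 2^N ≥ that is 18.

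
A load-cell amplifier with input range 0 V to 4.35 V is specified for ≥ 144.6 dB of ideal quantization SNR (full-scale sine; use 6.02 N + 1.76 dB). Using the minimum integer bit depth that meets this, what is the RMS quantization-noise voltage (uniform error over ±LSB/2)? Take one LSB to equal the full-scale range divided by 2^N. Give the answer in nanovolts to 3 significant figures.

Span = 4.35 V.
Solving 6.02 N ≥ 144.6 − 1.76: N ≥ 23.728. Round up → N = 24.
LSB = 4.35 V / 2^24 = 259.28 nV.
σ_q = LSB/√12 = 259.28 nV/3.4641 = 74.8 nV.

74.8 nV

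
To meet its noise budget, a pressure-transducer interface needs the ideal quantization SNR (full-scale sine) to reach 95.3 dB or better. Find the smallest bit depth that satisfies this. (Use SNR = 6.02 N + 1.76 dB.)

Solving 6.02 N ≥ 95.3 − 1.76: N ≥ 15.538. Round up → N = 16.

16 bits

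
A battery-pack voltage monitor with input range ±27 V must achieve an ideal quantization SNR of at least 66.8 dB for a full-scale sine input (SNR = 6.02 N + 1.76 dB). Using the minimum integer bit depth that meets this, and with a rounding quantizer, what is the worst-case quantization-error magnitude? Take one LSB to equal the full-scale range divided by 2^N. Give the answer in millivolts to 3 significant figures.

The full-scale span is 27 − (-27) = 54 V.
Required N = ⌈(66.8 − 1.76)/6.02⌉ = ⌈10.804⌉ = 11.
Step size = 54/2048 V = 26.367 mV.
Max error for round-to-nearest is LSB/2 = 13.2 mV.

13.2 mV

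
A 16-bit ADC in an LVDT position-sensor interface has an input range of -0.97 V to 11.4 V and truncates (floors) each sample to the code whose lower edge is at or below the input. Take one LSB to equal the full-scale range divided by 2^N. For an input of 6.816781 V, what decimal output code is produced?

Range = 11.4 − (-0.97) = 12.37 V. LSB = 12.37 V / 2^16 ≈ 188.8 µV.
V_in − V_min = 6.816781 − (-0.97) = 7.786781 V.
Divide by LSB: 7.786781 × 65536/12.37 = 41254.2021.
Truncating gives code 41254.

41254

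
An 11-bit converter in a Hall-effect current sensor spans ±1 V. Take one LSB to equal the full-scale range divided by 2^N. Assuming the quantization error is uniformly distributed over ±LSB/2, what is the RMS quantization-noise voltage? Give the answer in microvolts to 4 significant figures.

Range = 1 − (-1) = 2 V.
Step size = 2/2048 V = 0.976563 mV.
RMS of a uniform error over width LSB is LSB/√12 = 281.9 µV.

281.9 µV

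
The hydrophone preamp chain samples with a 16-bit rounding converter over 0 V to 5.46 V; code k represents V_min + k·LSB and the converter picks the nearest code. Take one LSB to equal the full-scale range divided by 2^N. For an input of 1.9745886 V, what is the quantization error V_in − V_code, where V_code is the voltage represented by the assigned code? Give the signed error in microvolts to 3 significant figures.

−12.5 µV

Span = 5.46 V. LSB = 5.46 V / 2^16 ≈ 83.31 µV.
(1.9745886 − (0)) / LSB = 1.9745886 × 65536/5.46 = 23700.8495. Nearest integer: k = 23701.
V_code = V_min + k × range/2^16 = 0 + 23701 × 5.46/65536 = 1.9746011353 V.
V_in − V_code = 1.9745886 − (1.9746011353) = −12.5 µV.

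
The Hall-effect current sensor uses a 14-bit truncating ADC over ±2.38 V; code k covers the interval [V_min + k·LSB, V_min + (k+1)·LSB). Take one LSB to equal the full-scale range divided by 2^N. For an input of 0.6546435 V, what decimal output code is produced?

10445

The full-scale span is 2.38 − (-2.38) = 4.76 V. LSB = 4.76 V / 2^14 ≈ 290.5 µV.
(V_in − V_min) × 2^14/range = (0.6546435 − (-2.38)) × 16384/4.76 = 10445.294.
Floor → code = 10445.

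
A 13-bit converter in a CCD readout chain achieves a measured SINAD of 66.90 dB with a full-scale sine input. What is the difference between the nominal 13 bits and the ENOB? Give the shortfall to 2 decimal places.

2.18 bits

ENOB = (SINAD − 1.76)/6.02 = (66.90 − 1.76)/6.02 = 10.8206 bits.
Lost resolution: 13 − 10.8206 = 2.1794 bits.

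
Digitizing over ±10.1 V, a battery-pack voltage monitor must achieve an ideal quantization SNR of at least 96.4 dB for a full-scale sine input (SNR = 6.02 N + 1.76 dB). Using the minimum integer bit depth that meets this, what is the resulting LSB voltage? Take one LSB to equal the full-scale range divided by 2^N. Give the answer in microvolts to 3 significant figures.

Range = 10.1 − (-10.1) = 20.2 V.
N ≥ (96.4 − 1.76)/6.02 = 15.721 → N_min = 16.
LSB = 20.2 V ÷ 2^16 = 20.2/65536 V = 308 µV.

308 µV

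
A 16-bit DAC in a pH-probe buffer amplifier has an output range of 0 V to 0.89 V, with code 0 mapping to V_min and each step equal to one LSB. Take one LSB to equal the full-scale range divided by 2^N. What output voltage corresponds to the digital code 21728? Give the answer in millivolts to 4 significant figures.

Range is 0.89 V. LSB = 0.89 V / 2^16.
V_out = 0 + 21728 × (0.89/65536) V
      = 0 + 0.295073 = 0.295073 V.

295.1 mV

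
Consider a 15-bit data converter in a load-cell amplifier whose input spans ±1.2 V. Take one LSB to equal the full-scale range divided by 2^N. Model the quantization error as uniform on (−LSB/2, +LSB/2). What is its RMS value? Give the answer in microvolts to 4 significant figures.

Full-scale range = 1.2 V − (-1.2 V) = 2.4 V.
LSB = 2.4 V / 2^15 = 73.2422 µV.
V_rms = LSB/√12 = 73.2422 µV / √12 = 21.14 µV.

21.14 µV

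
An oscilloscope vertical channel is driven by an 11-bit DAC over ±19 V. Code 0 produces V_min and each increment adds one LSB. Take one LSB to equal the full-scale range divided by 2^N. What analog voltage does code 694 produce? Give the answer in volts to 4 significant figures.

-6.123 V

The full-scale span is 19 − (-19) = 38 V. LSB = 38 V / 2^11.
V_out = -19 + 694 × (38/2048) V
      = -19 V + 12.8770 V = -6.12305 V.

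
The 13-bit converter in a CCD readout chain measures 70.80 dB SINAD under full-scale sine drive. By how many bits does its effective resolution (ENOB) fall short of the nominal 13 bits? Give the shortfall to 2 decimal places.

ENOB = (SINAD − 1.76)/6.02 = (70.80 − 1.76)/6.02 = 11.4684 bits.
13 − 11.4684 = 1.53 bits below nominal.

1.53 bits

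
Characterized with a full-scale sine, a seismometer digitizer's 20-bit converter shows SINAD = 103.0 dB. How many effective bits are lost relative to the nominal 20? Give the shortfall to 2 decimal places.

N_eff = (103.0 − 1.76)/6.02 = 16.8173 bits.
20 − 16.8173 = 3.18 bits below nominal.

3.18 bits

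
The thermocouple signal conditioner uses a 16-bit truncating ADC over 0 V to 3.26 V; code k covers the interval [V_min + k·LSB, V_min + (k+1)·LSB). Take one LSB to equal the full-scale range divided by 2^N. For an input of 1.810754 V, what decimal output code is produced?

Range is 3.26 V. LSB = 3.26 V / 2^16 ≈ 49.74 µV.
V_in − V_min = 1.810754 − (0) = 1.810754 V.
Divide by LSB: 1.810754 × 65536/3.26 = 36401.7099.
Truncating gives code 36401.

36401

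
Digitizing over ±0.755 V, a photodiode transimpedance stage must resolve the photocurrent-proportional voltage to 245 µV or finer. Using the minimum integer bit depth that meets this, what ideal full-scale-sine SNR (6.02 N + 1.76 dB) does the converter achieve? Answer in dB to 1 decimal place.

Full-scale range = 0.755 V − (-0.755 V) = 1.51 V.
Required number of levels: 1.51/245 µV = 6163.3; smallest N with 2^N ≥ that is 13.
6.02(13) + 1.76 = 80.02 dB.

80.0 dB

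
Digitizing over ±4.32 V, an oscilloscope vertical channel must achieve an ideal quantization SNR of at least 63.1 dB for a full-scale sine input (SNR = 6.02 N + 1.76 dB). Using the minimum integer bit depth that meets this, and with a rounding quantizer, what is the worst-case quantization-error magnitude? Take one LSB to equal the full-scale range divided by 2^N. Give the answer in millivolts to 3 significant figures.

2.11 mV

Range = 4.32 − (-4.32) = 8.64 V.
6.02 N + 1.76 ≥ 63.1 gives N ≥ 10.189, so the minimum integer is 11.
LSB = 8.64 V ÷ 2^11 = 8.64/2048 V = 4.2188 mV.
|e|_max = LSB/2 = 2.11 mV.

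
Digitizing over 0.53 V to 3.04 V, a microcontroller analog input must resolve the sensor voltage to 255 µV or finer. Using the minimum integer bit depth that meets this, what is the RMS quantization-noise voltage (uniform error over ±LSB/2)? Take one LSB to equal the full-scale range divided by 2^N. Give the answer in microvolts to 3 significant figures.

44.2 µV

Full-scale range = 3.04 V − (0.53 V) = 2.51 V.
Required number of levels: 2.51/255 µV = 9843.1; smallest N with 2^N ≥ that is 14.
LSB = 2.51 V ÷ 2^14 = 2.51/16384 V = 153.20 µV.
V_rms = LSB/√12 = 44.2 µV.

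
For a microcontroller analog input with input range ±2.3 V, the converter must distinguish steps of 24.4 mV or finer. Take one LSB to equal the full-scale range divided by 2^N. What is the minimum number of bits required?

8 bits

Full-scale range = 2.3 V − (-2.3 V) = 4.6 V.
4.6 V / 24.4 mV = 188.5. Since 2^7 = 128 and 2^8 = 256, N = 8.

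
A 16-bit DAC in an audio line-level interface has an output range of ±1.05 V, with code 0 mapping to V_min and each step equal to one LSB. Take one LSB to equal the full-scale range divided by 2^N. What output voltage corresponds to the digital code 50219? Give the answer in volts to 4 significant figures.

0.5592 V

Full-scale range = 1.05 V − (-1.05 V) = 2.1 V. LSB = 2.1 V / 2^16.
Output = V_min + (50219/65536) × range = -1.05 + 0.766281 × 2.1 V
      = -1.05 + 1.60919 = 0.559190 V.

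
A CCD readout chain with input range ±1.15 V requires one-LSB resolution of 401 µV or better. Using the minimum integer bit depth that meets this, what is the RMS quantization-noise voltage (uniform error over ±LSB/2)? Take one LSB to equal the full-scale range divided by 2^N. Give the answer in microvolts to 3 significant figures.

81.0 µV

Range = 1.15 − (-1.15) = 2.3 V.
Levels needed ≥ 2.3/401 µV = 5736. 2^13 = 8192 suffices, so N_min = 13.
LSB = 2.3 V ÷ 2^13 = 2.3/8192 V = 280.76 µV.
σ_q = LSB/√12 = 280.76 µV/3.4641 = 81.0 µV.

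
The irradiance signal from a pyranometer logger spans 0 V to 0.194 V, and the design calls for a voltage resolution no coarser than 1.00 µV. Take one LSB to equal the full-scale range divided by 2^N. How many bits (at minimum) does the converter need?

Full-scale range = 0.194 V.
Required number of levels: 0.194/1.00 µV = 194000; smallest N with 2^N ≥ that is 18.

18 bits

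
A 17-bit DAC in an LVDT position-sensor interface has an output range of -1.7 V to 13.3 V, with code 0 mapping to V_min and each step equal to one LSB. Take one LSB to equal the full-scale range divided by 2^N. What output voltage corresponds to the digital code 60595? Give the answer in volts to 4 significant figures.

5.235 V

Span: 13.3 V − (-1.7 V) = 15 V. LSB = 15 V / 2^17.
V_out = V_min + code × LSB = -1.7 V + 60595 × 15 V / 131072
      = -1.7 V + 6.93455 V = 5.23455 V.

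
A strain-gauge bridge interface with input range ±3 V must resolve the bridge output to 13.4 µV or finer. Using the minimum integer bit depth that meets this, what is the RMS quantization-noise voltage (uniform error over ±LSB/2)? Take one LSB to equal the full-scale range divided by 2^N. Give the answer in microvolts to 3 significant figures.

3.30 µV

Range = 3 − (-3) = 6 V.
Levels needed ≥ 6/13.4 µV = 447800. 2^19 = 524288 suffices, so N_min = 19.
One LSB is 6 V / 524288 = 11.444 µV.
RMS noise = LSB/√12 = 3.30 µV.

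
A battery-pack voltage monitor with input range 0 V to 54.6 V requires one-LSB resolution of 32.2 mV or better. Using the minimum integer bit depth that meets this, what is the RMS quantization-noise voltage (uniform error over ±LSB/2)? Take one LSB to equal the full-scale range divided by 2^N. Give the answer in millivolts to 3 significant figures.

Span = 54.6 V.
54.6 V / 32.2 mV = 1696. Since 2^10 = 1024 and 2^11 = 2048, N = 11.
LSB = 54.6 V / 2^11 = 26.660 mV.
V_rms = LSB/√12 = 7.70 mV.

7.70 mV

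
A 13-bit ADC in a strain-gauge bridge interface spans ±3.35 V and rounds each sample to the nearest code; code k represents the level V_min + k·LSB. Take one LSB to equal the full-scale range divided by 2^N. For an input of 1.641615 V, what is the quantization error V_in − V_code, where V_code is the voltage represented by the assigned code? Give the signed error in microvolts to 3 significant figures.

Span: 3.35 V − (-3.35 V) = 6.7 V. LSB = 6.7 V / 2^13 ≈ 0.8179 mV.
(1.641615 − (-3.35)) / LSB = 4.991615 × 8192/6.7 = 6103.1806. Nearest integer: k = 6103.
V_code = -3.35 + (6103/8192) × 6.7 = 1.641467285 V.
e = 1.641615 − (1.641467285) = +148 µV.

+148 µV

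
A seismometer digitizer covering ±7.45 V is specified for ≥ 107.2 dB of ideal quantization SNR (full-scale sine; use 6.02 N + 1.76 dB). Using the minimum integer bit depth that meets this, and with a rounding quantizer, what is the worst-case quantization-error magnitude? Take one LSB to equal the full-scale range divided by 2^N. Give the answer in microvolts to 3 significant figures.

Full-scale range = 7.45 V − (-7.45 V) = 14.9 V.
Solving 6.02 N ≥ 107.2 − 1.76: N ≥ 17.515. Round up → N = 18.
One LSB is 14.9 V / 262144 = 56.839 µV.
|e|_max = LSB/2 = 28.4 µV.

28.4 µV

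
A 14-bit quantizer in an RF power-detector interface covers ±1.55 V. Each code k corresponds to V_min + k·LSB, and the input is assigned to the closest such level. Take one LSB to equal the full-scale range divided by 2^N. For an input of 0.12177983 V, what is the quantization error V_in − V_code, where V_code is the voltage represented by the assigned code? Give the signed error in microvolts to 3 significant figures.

Full-scale range = 1.55 V − (-1.55 V) = 3.1 V. LSB = 3.1 V / 2^14 ≈ 189.2 µV.
Position in LSBs: (0.12177983 − (-1.55)) × 16384/3.1 = 8835.6260; rounding gives k = 8836.
Reconstructed level: -1.55 + 8836 × 3.1/16384 V = 0.12185058594 V.
e = 0.12177983 − (0.12185058594) = −70.8 µV.

−70.8 µV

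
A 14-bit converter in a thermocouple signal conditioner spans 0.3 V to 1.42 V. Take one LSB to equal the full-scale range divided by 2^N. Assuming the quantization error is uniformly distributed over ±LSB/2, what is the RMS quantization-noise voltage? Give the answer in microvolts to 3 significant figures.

19.7 µV

The full-scale span is 1.42 − (0.3) = 1.12 V.
LSB = 1.12 V ÷ 2^14 = 1.12/16384 V = 68.359 µV.
V_rms = LSB/√12 = 68.359 µV / √12 = 19.7 µV.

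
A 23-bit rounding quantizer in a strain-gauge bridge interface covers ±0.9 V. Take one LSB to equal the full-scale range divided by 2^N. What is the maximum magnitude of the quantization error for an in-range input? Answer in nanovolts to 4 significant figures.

Range = 0.9 − (-0.9) = 1.8 V.
Step size = 1.8/8388608 V = 214.577 nV.
Worst-case error for round-to-nearest is half an LSB: 107.3 nV.

107.3 nV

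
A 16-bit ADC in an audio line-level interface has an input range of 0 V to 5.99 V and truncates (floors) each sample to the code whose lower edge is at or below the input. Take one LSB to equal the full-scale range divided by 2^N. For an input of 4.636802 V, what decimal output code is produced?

V_FS = 5.99 V. LSB = 5.99 V / 2^16 ≈ 91.40 µV.
(V_in − V_min) × 2^16/range = (4.636802 − (0)) × 65536/5.99 = 50730.794.
Floor → code = 50730.

50730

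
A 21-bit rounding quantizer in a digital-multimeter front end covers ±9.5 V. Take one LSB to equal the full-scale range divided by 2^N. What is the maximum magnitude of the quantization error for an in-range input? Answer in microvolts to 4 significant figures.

Full-scale range = 9.5 V − (-9.5 V) = 19 V.
One LSB is 19 V / 2097152 = 9.05991 µV.
|e|_max = LSB/2 = 4.530 µV.

4.530 µV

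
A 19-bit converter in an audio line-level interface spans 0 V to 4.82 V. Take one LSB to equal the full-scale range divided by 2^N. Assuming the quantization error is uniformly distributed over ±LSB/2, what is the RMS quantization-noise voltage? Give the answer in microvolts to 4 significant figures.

2.654 µV

Full-scale range = 4.82 V.
Step size = 4.82/524288 V = 9.19342 µV.
RMS of a uniform error over width LSB is LSB/√12 = 2.654 µV.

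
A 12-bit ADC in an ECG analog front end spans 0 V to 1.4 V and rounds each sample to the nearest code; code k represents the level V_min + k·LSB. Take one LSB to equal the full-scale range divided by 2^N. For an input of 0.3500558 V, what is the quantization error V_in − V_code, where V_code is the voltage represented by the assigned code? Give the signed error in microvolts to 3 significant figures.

Span = 1.4 V. LSB = 1.4 V / 2^12 ≈ 341.8 µV.
(0.3500558 − (0)) / LSB = 0.3500558 × 4096/1.4 = 1024.1633. Nearest integer: k = 1024.
V_code = V_min + k × range/2^12 = 0 + 1024 × 1.4/4096 = 0.3500000000 V.
e = 0.3500558 − (0.3500000000) = +55.8 µV.

+55.8 µV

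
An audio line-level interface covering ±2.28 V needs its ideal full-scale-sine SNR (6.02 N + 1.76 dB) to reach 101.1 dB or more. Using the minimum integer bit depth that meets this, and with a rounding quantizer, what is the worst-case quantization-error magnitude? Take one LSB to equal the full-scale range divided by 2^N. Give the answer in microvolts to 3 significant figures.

17.4 µV

Full-scale range = 2.28 V − (-2.28 V) = 4.56 V.
Required N = ⌈(101.1 − 1.76)/6.02⌉ = ⌈16.502⌉ = 17.
LSB = 4.56 V ÷ 2^17 = 4.56/131072 V = 34.790 µV.
Half an LSB is 17.4 µV.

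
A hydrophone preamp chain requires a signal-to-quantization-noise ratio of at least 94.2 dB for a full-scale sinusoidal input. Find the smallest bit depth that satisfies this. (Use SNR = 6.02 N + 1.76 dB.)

16 bits

6.02 N + 1.76 ≥ 94.2 gives N ≥ 15.355, so the minimum integer is 16.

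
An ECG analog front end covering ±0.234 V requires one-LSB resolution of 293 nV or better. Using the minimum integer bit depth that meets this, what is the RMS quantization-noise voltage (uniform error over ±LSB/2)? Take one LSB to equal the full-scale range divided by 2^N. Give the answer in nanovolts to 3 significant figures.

64.4 nV

Full-scale range = 0.234 V − (-0.234 V) = 0.468 V.
0.468 V / 293 nV = 1.597e6. Since 2^20 = 1048576 and 2^21 = 2097152, N = 21.
One LSB is 0.468 V / 2097152 = 223.16 nV.
RMS noise = LSB/√12 = 64.4 nV.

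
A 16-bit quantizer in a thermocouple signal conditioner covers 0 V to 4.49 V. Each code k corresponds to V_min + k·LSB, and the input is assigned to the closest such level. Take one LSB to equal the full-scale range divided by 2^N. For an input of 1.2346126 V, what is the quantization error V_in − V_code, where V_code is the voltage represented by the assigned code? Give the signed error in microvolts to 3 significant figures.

+27.0 µV

Range is 4.49 V. LSB = 4.49 V / 2^16 ≈ 68.51 µV.
(1.2346126 − (0)) / LSB = 1.2346126 × 65536/4.49 = 18020.3945. Nearest integer: k = 18020.
V_code = V_min + k × range/2^16 = 0 + 18020 × 4.49/65536 = 1.2345855713 V.
Error = V_in − V_code = 1.2346126 − (1.2345855713) = +27.0 µV.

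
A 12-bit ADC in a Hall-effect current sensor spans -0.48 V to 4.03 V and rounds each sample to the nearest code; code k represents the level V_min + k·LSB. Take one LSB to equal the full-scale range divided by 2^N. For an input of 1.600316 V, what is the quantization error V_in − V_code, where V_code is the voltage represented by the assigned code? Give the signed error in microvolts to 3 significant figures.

+387 µV

Span: 4.03 V − (-0.48 V) = 4.51 V. LSB = 4.51 V / 2^12 ≈ 1.101 mV.
Position in LSBs: (1.600316 − (-0.48)) × 4096/4.51 = 1889.3513; rounding gives k = 1889.
Reconstructed level: -0.48 + 1889 × 4.51/4096 V = 1.599929199 V.
Error = V_in − V_code = 1.600316 − (1.599929199) = +387 µV.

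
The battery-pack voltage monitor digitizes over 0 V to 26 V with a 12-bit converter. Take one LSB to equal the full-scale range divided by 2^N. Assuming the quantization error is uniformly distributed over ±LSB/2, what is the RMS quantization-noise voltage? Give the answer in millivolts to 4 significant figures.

Full-scale range = 26 V.
Step size = 26/4096 V = 6.34766 mV.
For a uniform distribution on [−LSB/2, +LSB/2], V_rms = LSB/√12 = 6.34766 mV/3.4641 = 1.832 mV.

1.832 mV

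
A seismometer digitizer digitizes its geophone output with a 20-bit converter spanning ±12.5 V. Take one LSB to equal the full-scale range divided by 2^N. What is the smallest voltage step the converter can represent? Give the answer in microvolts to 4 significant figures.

23.84 µV

Full-scale range = 12.5 V − (-12.5 V) = 25 V.
There are 2^20 = 1048576 steps.
LSB = 25 V ÷ 2^20 = 25/1048576 V = 23.84 µV.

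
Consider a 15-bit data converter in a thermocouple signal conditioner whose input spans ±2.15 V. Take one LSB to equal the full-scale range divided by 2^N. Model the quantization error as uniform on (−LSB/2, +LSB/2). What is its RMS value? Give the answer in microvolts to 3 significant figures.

37.9 µV

The full-scale span is 2.15 − (-2.15) = 4.3 V.
One LSB is 4.3 V / 32768 = 131.23 µV.
σ_q = LSB/√12 = 131.23 µV/3.4641 = 37.9 µV.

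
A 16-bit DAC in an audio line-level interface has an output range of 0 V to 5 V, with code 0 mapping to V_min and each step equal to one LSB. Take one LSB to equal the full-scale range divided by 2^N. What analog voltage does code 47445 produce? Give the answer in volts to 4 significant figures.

3.620 V

Span = 5 V. LSB = 5 V / 2^16.
Output = V_min + (47445/65536) × range = 0 + 0.723953 × 5 V
      = 0 + 3.61977 = 3.61977 V.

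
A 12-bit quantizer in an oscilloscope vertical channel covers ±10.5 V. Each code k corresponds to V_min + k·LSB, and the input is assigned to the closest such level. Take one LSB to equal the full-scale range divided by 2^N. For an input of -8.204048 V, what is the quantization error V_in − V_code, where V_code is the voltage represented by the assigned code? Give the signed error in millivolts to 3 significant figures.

−0.923 mV

The full-scale span is 10.5 − (-10.5) = 21 V. LSB = 21 V / 2^12 ≈ 5.127 mV.
(-8.204048 − (-10.5)) / LSB = 2.295952 × 4096/21 = 447.8200. Nearest integer: k = 448.
V_code = -10.5 + (448/4096) × 21 = -8.203125000 V.
Error = V_in − V_code = -8.204048 − (-8.203125000) = −0.923 mV.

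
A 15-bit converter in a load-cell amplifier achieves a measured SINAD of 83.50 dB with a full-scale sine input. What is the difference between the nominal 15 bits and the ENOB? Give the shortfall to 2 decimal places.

1.42 bits

ENOB = (SINAD − 1.76)/6.02 = (83.50 − 1.76)/6.02 = 13.5781 bits.
15 − 13.5781 = 1.42 bits below nominal.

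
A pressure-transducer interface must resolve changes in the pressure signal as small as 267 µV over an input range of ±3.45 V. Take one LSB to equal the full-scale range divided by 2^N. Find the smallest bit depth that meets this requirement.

15 bits

The full-scale span is 3.45 − (-3.45) = 6.9 V.
Levels needed ≥ 6.9/267 µV = 25840. 2^15 = 32768 suffices, so N_min = 15.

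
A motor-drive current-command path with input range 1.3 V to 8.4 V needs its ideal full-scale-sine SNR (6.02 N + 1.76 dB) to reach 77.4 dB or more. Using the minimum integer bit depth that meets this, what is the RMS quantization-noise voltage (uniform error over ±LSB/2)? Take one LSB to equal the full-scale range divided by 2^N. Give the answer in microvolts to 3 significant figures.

250 µV

Range = 8.4 − (1.3) = 7.1 V.
6.02 N + 1.76 ≥ 77.4 gives N ≥ 12.565, so the minimum integer is 13.
Step size = 7.1/8192 V = 0.86670 mV.
σ_q = LSB/√12 = 0.86670 mV/3.4641 = 250 µV.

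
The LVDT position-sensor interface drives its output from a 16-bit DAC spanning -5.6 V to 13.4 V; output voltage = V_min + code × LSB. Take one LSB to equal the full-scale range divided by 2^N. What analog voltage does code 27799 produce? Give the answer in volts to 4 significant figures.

2.459 V

The full-scale span is 13.4 − (-5.6) = 19 V. LSB = 19 V / 2^16.
V_out = -5.6 + 27799 × (19/65536) V
      = -5.6 V + 8.05940 V = 2.45940 V.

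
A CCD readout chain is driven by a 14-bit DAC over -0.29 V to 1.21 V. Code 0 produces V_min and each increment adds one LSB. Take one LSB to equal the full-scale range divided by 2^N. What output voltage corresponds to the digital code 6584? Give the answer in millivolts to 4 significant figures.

The full-scale span is 1.21 − (-0.29) = 1.5 V. LSB = 1.5 V / 2^14.
V_out = -0.29 + 6584 × (1.5/16384) V
      = -0.29 + 0.602783 = 0.312783 V.

312.8 mV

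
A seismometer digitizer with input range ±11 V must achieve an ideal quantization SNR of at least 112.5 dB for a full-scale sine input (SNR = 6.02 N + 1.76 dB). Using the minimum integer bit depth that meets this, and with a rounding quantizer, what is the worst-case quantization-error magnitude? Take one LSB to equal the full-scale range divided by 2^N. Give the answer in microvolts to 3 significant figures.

Full-scale range = 11 V − (-11 V) = 22 V.
6.02 N + 1.76 ≥ 112.5 gives N ≥ 18.395, so the minimum integer is 19.
LSB = 22 V / 2^19 = 41.962 µV.
|e|_max = LSB/2 = 21.0 µV.

21.0 µV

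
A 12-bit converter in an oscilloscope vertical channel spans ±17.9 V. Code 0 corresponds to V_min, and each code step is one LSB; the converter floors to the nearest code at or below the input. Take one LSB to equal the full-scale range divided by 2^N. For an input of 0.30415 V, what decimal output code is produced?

2082

Range = 17.9 − (-17.9) = 35.8 V. LSB = 35.8 V / 2^12 ≈ 8.740 mV.
code = ⌊(V_in − V_min)/LSB⌋ = ⌊(V_in − V_min) × 2^12 / range⌋
     = ⌊(0.30415 − (-17.9)) × 4096 / 35.8⌋ = ⌊18.20415 × 4096/35.8⌋
     = ⌊2082.799⌋ = 2082.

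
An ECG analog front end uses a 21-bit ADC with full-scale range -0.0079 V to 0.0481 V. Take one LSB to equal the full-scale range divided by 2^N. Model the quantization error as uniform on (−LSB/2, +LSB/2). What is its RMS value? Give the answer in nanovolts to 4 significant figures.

7.708 nV

The full-scale span is 0.0481 − (-0.0079) = 0.056 V.
LSB = 0.056 V ÷ 2^21 = 0.056/2097152 V = 26.7029 nV.
RMS of a uniform error over width LSB is LSB/√12 = 7.708 nV.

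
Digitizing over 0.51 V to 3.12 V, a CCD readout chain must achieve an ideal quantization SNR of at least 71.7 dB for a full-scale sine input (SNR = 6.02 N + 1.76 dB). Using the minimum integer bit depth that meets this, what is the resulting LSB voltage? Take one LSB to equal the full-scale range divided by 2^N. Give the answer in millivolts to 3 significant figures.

0.637 mV

Range = 3.12 − (0.51) = 2.61 V.
Required N = ⌈(71.7 − 1.76)/6.02⌉ = ⌈11.618⌉ = 12.
One LSB is 2.61 V / 4096 = 0.637 mV.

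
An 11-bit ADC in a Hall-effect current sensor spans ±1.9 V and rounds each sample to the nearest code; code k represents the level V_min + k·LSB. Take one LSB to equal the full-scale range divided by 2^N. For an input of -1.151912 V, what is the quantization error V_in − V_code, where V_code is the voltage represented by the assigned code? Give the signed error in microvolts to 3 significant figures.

Full-scale range = 1.9 V − (-1.9 V) = 3.8 V. LSB = 3.8 V / 2^11 ≈ 1.855 mV.
(V_in − V_min)/LSB = (-1.151912 − (-1.9)) × 2048/3.8 = 403.1801 → nearest code k = 403.
V_code = V_min + k × range/2^11 = -1.9 + 403 × 3.8/2048 = -1.152246094 V.
V_in − V_code = -1.151912 − (-1.152246094) = +334 µV.

+334 µV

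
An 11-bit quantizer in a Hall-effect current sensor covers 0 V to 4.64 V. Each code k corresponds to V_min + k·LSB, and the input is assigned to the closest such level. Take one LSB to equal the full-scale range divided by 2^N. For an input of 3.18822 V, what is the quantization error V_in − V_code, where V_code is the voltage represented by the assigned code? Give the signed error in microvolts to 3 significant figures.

+486 µV

V_FS = 4.64 V. LSB = 4.64 V / 2^11 ≈ 2.266 mV.
(V_in − V_min)/LSB = (3.18822 − (0)) × 2048/4.64 = 1407.2143 → nearest code k = 1407.
V_code = V_min + k × range/2^11 = 0 + 1407 × 4.64/2048 = 3.187734375 V.
e = 3.18822 − (3.187734375) = +486 µV.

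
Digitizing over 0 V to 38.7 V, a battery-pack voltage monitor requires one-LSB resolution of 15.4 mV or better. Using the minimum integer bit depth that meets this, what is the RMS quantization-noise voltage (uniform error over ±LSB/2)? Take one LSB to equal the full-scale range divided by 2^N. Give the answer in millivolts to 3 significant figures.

2.73 mV

Range is 38.7 V.
38.7 V / 15.4 mV = 2513. Since 2^11 = 2048 and 2^12 = 4096, N = 12.
LSB = 38.7 V ÷ 2^12 = 38.7/4096 V = 9.4482 mV.
σ_q = LSB/√12 = 9.4482 mV/3.4641 = 2.73 mV.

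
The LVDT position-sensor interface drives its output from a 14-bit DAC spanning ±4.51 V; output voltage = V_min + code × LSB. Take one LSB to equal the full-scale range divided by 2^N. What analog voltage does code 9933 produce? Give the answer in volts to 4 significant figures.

0.9585 V

The full-scale span is 4.51 − (-4.51) = 9.02 V. LSB = 9.02 V / 2^14.
Output = V_min + (9933/16384) × range = -4.51 + 0.606262 × 9.02 V
      = -4.51 V + 5.46849 V = 0.958485 V.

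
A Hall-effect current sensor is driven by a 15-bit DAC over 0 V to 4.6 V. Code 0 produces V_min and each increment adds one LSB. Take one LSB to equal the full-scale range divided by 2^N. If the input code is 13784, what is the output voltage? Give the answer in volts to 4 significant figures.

1.935 V

V_FS = 4.6 V. LSB = 4.6 V / 2^15.
V_out = V_min + code × LSB = 0 V + 13784 × 4.6 V / 32768
      = 0 V + 1.93501 V = 1.93501 V.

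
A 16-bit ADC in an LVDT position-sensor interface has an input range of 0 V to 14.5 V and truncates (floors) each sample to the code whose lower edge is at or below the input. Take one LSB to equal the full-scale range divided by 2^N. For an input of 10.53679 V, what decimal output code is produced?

Full-scale range = 14.5 V. LSB = 14.5 V / 2^16 ≈ 221.3 µV.
V_in − V_min = 10.53679 − (0) = 10.53679 V.
Divide by LSB: 10.53679 × 65536/14.5 = 47623.3841.
Truncating gives code 47623.

47623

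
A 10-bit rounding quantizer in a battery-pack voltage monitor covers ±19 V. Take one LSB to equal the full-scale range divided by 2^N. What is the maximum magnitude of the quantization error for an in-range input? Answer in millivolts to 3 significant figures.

Span: 19 V − (-19 V) = 38 V.
One LSB is 38 V / 1024 = 37.109 mV.
A rounding quantizer has |error| ≤ LSB/2 = 18.6 mV.

18.6 mV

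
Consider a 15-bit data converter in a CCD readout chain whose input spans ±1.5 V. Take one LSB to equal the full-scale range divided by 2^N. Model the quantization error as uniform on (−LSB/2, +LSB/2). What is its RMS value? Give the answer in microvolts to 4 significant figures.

The full-scale span is 1.5 − (-1.5) = 3 V.
LSB = 3 V / 2^15 = 91.5527 µV.
RMS of a uniform error over width LSB is LSB/√12 = 26.43 µV.

26.43 µV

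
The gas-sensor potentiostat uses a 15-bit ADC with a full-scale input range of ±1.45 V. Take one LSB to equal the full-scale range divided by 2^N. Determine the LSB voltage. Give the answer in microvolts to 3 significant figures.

88.5 µV

Span: 1.45 V − (-1.45 V) = 2.9 V.
Number of codes = 2^15 = 32768.
LSB = 2.9 V ÷ 2^15 = 2.9/32768 V = 88.5 µV.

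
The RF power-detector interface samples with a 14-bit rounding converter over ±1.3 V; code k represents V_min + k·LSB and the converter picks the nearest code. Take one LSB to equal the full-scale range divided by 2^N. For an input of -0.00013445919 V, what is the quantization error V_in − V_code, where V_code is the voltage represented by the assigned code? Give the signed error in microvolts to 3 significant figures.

Span: 1.3 V − (-1.3 V) = 2.6 V. LSB = 2.6 V / 2^14 ≈ 158.7 µV.
(V_in − V_min)/LSB = (-0.00013445919 − (-1.3)) × 16384/2.6 = 8191.1527 → nearest code k = 8191.
V_code = V_min + k × range/2^14 = -1.3 + 8191 × 2.6/16384 = -0.00015869140625 V.
V_in − V_code = -0.00013445919 − (-0.00015869140625) = +24.2 µV.

+24.2 µV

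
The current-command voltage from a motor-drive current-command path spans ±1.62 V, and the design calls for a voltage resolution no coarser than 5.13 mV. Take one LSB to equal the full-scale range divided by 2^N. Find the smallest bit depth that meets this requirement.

Full-scale range = 1.62 V − (-1.62 V) = 3.24 V.
Need 2^N ≥ 3.24 V / 5.13 mV = 631.6 → N_min = 10.

10 bits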